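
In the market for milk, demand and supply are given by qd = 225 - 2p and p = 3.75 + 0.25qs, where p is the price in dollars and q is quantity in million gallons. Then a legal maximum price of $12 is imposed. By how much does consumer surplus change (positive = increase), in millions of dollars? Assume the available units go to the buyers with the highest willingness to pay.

-2212

Rearranging supply gives qs = 4p - 15. Equilibrium: 225 - 2p = 4p - 15, so 240 = 6p and p* = 40, q* = 145.
Since 12 < 40, the ceiling is binding.
At p = 12: qd = 225 - 2·12 = 201 and qs = 4·12 - 15 = 33.
Consumer surplus without the control is ½ · (112.5 - 40) · 145 = 5256.25.
With the ceiling, 33 units are sold at 12 (assume they go to the highest-value buyers). The demand price at q = 33 is 96, so CS = ½ · [(112.5 - 12) + (96 - 12)] · 33 = 3044.25.
Change in consumer surplus = 3044.25 - 5256.25 = -2212.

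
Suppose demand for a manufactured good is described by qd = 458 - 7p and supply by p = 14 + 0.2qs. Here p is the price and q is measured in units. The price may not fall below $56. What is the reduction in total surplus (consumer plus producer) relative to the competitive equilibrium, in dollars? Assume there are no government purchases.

Rearranging supply gives qs = 5p - 70. Equilibrium: 458 - 7p = 5p - 70, so 528 = 12p and p* = 44, q* = 150.
Since 56 > 44, the floor is binding.
At p = 56: qd = 458 - 7·56 = 66 and qs = 5·56 - 70 = 210.
Quantity traded falls to 66. At q = 66 the demand price is (458 - 66)/7 = 56 and the supply price is (70 + 66)/5 = 27.2.
Deadweight loss = ½ · (56 - 27.2) · (150 - 66) = ½ · 28.8 · 84 = 1209.6.

1209.6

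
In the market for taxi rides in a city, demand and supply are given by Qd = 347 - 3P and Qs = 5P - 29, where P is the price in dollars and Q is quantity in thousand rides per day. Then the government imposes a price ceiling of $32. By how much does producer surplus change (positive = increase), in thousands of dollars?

-2527.5

Equilibrium: 347 - 3P = 5P - 29, so 376 = 8P and P* = 47, Q* = 206.
Since 32 < 47, the ceiling is binding.
At P = 32: Qd = 347 - 3·32 = 251 and Qs = 5·32 - 29 = 131.
Producer surplus without the control is ½ · (47 - 5.8) · 206 = 4243.6.
With the ceiling, producers sell 131 units at 32, so PS = ½ · (32 - 5.8) · 131 = 1716.1.
Change in producer surplus = 1716.1 - 4243.6 = -2527.5.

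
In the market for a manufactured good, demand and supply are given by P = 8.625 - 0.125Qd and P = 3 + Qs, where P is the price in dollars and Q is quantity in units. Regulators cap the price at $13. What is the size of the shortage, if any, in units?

Rearranging demand gives Qd = 69 - 8P; rearranging supply gives Qs = P - 3. In a free market, 69 - 8P = P - 3 gives the equilibrium P* = 8, Q* = 5.
The ceiling of 13 is above the equilibrium price 8, so it is not binding; the market clears at P* = 8, Q* = 5.
Since the control does not bind, there is no shortage.

0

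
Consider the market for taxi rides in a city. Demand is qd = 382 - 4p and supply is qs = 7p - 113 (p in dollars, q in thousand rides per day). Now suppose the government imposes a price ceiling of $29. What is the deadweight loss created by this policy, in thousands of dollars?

Equilibrium: 382 - 4p = 7p - 113, so 495 = 11p and p* = 45, q* = 202.
Since 29 < 45, the ceiling is binding.
At p = 29: qd = 382 - 4·29 = 266 and qs = 7·29 - 113 = 90.
Quantity traded falls to 90. At q = 90 the demand price is (382 - 90)/4 = 73 and the supply price is (113 + 90)/7 = 29.
Deadweight loss = ½ · (73 - 29) · (202 - 90) = ½ · 44 · 112 = 2464.

2464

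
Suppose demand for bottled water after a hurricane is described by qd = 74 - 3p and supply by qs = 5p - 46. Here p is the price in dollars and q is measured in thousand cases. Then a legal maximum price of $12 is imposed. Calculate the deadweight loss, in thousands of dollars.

In a free market, 74 - 3p = 5p - 46 gives the equilibrium p* = 15, q* = 29.
Since 12 < 15, the ceiling is binding.
At p = 12: qd = 74 - 3·12 = 38 and qs = 5·12 - 46 = 14.
Quantity traded falls to 14. At q = 14 the demand price is (74 - 14)/3 = 20 and the supply price is (46 + 14)/5 = 12.
Deadweight loss = ½ · (20 - 12) · (29 - 14) = ½ · 8 · 15 = 60.

60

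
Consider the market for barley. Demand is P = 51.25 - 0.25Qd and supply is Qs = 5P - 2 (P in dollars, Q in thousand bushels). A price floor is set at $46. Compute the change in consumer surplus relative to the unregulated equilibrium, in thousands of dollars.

Rearranging demand gives Qd = 205 - 4P. In a free market, 205 - 4P = 5P - 2 gives the equilibrium P* = 23, Q* = 113.
Because the floor (46) lies above the market-clearing price, it is binding.
At P = 46: Qd = 205 - 4·46 = 21 and Qs = 5·46 - 2 = 228.
Consumer surplus without the control is ½ · (51.25 - 23) · 113 = 1596.125.
With the floor, consumers buy 21 units at 46, so CS = ½ · (51.25 - 46) · 21 = 55.125.
Change in consumer surplus = 55.125 - 1596.125 = -1541.

-1541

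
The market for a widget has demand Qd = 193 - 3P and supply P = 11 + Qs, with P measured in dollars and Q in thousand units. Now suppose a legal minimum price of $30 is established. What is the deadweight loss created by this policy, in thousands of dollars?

0

Rearranging supply gives Qs = P - 11. In a free market, 193 - 3P = P - 11 gives the equilibrium P* = 51, Q* = 40.
Since 30 is below P* = 51, the floor does not bind and the free-market outcome prevails.
Since the control does not bind, no trades are prevented and deadweight loss is zero.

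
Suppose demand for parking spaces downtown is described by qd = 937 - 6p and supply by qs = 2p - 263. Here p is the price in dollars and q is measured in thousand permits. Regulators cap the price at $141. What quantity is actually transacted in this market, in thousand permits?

19

Setting quantity demanded equal to quantity supplied, 937 - 6p = 2p - 263, gives p* = 150 and q* = 37.
The ceiling of 141 is below the equilibrium price 150, so it binds.
At p = 141: qd = 937 - 6·141 = 91 and qs = 2·141 - 263 = 19.
The quantity actually transacted is the short side, supply: 19.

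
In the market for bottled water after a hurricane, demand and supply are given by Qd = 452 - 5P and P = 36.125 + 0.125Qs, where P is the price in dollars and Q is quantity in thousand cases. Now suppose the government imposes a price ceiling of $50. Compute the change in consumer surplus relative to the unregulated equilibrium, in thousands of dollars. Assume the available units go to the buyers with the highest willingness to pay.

Rearranging supply gives Qs = 8P - 289. Equilibrium: 452 - 5P = 8P - 289, so 741 = 13P and P* = 57, Q* = 167.
Because the ceiling (50) lies below the market-clearing price, it is binding.
At P = 50: Qd = 452 - 5·50 = 202 and Qs = 8·50 - 289 = 111.
Consumer surplus without the control is ½ · (90.4 - 57) · 167 = 2788.9.
With the ceiling, 111 units are sold at 50 (assume they go to the highest-value buyers). The demand price at Q = 111 is 68.2, so CS = ½ · [(90.4 - 50) + (68.2 - 50)] · 111 = 3252.3.
Change in consumer surplus = 3252.3 - 2788.9 = 463.4.

463.4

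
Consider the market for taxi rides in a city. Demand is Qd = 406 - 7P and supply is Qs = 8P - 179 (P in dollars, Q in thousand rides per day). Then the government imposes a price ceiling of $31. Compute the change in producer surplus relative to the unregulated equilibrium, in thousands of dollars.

In a free market, 406 - 7P = 8P - 179 gives the equilibrium P* = 39, Q* = 133.
Because the ceiling (31) lies below the market-clearing price, it is binding.
At P = 31: Qd = 406 - 7·31 = 189 and Qs = 8·31 - 179 = 69.
Producer surplus without the control is ½ · (39 - 22.375) · 133 = 1105.5625.
With the ceiling, producers sell 69 units at 31, so PS = ½ · (31 - 22.375) · 69 = 297.5625.
Change in producer surplus = 297.5625 - 1105.5625 = -808.

-808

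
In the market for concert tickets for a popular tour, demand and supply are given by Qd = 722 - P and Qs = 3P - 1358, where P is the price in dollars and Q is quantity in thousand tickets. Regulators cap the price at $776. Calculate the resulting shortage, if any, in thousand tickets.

In a free market, 722 - P = 3P - 1358 gives the equilibrium P* = 520, Q* = 202.
Since 776 is above P* = 520, the ceiling does not bind and the free-market outcome prevails.
Since the control does not bind, there is no shortage.

0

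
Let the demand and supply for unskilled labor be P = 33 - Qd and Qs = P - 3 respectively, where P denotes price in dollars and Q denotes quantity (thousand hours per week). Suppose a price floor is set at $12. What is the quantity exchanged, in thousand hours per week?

Rearranging demand gives Qd = 33 - P. In a free market, 33 - P = P - 3 gives the equilibrium P* = 18, Q* = 15.
Since 12 is below P* = 18, the floor does not bind and the free-market outcome prevails.

15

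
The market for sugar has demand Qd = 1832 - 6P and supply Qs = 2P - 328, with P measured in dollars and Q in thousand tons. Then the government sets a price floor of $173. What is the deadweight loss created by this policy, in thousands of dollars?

Without the control the market clears where 1832 - 6P = 2P - 328, i.e. P* = 270 and Q* = 212.
Since 173 is below P* = 270, the floor does not bind and the free-market outcome prevails.
Since the control does not bind, no trades are prevented and deadweight loss is zero.

0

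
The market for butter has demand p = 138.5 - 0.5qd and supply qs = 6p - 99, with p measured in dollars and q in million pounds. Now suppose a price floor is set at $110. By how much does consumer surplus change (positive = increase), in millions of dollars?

Rearranging demand gives qd = 277 - 2p. Without the control the market clears where 277 - 2p = 6p - 99, i.e. p* = 47 and q* = 183.
Because the floor (110) lies above the market-clearing price, it is binding.
At p = 110: qd = 277 - 2·110 = 57 and qs = 6·110 - 99 = 561.
Consumer surplus without the control is ½ · (138.5 - 47) · 183 = 8372.25.
With the floor, consumers buy 57 units at 110, so CS = ½ · (138.5 - 110) · 57 = 812.25.
Change in consumer surplus = 812.25 - 8372.25 = -7560.

-7560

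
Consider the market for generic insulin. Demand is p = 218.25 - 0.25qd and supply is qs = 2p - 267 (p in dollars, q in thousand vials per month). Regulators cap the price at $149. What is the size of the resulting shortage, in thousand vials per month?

246

Rearranging demand gives qd = 873 - 4p. Setting quantity demanded equal to quantity supplied, 873 - 4p = 2p - 267, gives p* = 190 and q* = 113.
The ceiling of 149 is below the equilibrium price 190, so it binds.
At p = 149: qd = 873 - 4·149 = 277 and qs = 2·149 - 267 = 31.
Shortage = qd - qs = 277 - 31 = 246.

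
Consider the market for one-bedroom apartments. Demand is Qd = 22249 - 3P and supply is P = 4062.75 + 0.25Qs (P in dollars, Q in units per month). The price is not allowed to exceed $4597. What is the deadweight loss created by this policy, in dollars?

3805242

Rearranging supply gives Qs = 4P - 16251. Without the control the market clears where 22249 - 3P = 4P - 16251, i.e. P* = 5500 and Q* = 5749.
Since 4597 < 5500, the ceiling is binding.
At P = 4597: Qd = 22249 - 3·4597 = 8458 and Qs = 4·4597 - 16251 = 2137.
Quantity traded falls to 2137. At Q = 2137 the demand price is (22249 - 2137)/3 = 6704 and the supply price is (16251 + 2137)/4 = 4597.
Deadweight loss = ½ · (6704 - 4597) · (5749 - 2137) = ½ · 2107 · 3612 = 3805242.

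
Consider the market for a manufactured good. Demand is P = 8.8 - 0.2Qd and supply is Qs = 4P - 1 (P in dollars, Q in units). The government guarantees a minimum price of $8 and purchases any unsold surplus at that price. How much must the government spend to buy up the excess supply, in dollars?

216

Rearranging demand gives Qd = 44 - 5P. Without the control the market clears where 44 - 5P = 4P - 1, i.e. P* = 5 and Q* = 19.
Because the floor (8) lies above the market-clearing price, it is binding.
At P = 8: Qd = 44 - 5·8 = 4 and Qs = 4·8 - 1 = 31.
Surplus = Qs - Qd = 27.
Government expenditure = surplus × support price = 27 × 8 = 216.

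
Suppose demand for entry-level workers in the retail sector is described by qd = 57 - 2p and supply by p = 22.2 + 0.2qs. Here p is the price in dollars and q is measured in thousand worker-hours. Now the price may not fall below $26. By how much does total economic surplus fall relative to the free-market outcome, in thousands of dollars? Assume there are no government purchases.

Rearranging supply gives qs = 5p - 111. In a free market, 57 - 2p = 5p - 111 gives the equilibrium p* = 24, q* = 9.
Since 26 > 24, the floor is binding.
At p = 26: qd = 57 - 2·26 = 5 and qs = 5·26 - 111 = 19.
Quantity traded falls to 5. At q = 5 the demand price is (57 - 5)/2 = 26 and the supply price is (111 + 5)/5 = 23.2.
Deadweight loss = ½ · (26 - 23.2) · (9 - 5) = ½ · 2.8 · 4 = 5.6.

5.6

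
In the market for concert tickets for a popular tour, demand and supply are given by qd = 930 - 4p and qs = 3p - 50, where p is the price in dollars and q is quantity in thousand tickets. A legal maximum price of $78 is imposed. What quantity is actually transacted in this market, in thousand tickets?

184

Without the control the market clears where 930 - 4p = 3p - 50, i.e. p* = 140 and q* = 370.
The ceiling of 78 is below the equilibrium price 140, so it binds.
At p = 78: qd = 930 - 4·78 = 618 and qs = 3·78 - 50 = 184.
The quantity actually transacted is the short side, supply: 184.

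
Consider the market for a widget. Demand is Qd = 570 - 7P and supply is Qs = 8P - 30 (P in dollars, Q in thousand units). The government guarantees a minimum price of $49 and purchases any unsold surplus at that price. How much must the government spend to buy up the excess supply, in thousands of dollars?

In a free market, 570 - 7P = 8P - 30 gives the equilibrium P* = 40, Q* = 290.
The floor of 49 is above the equilibrium price 40, so it binds.
At P = 49: Qd = 570 - 7·49 = 227 and Qs = 8·49 - 30 = 362.
Surplus = Qs - Qd = 135.
Government expenditure = surplus × support price = 135 × 49 = 6615.

6615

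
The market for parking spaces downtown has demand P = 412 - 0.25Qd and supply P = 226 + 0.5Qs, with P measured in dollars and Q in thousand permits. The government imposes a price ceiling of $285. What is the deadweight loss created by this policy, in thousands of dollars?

Rearranging demand gives Qd = 1648 - 4P; rearranging supply gives Qs = 2P - 452. Without the control the market clears where 1648 - 4P = 2P - 452, i.e. P* = 350 and Q* = 248.
Because the ceiling (285) lies below the market-clearing price, it is binding.
At P = 285: Qd = 1648 - 4·285 = 508 and Qs = 2·285 - 452 = 118.
Quantity traded falls to 118. At Q = 118 the demand price is (1648 - 118)/4 = 382.5 and the supply price is (452 + 118)/2 = 285.
Deadweight loss = ½ · (382.5 - 285) · (248 - 118) = ½ · 97.5 · 130 = 6337.5.

6337.5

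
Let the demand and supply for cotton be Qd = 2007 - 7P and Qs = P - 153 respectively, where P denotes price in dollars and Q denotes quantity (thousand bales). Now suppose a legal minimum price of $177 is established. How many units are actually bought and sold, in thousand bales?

117

Setting quantity demanded equal to quantity supplied, 2007 - 7P = P - 153, gives P* = 270 and Q* = 117.
Since 177 is below P* = 270, the floor does not bind and the free-market outcome prevails.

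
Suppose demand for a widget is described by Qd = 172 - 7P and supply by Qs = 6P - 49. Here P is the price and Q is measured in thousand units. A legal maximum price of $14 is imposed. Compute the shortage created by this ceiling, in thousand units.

Setting quantity demanded equal to quantity supplied, 172 - 7P = 6P - 49, gives P* = 17 and Q* = 53.
Since 14 < 17, the ceiling is binding.
At P = 14: Qd = 172 - 7·14 = 74 and Qs = 6·14 - 49 = 35.
Shortage = Qd - Qs = 74 - 35 = 39.

39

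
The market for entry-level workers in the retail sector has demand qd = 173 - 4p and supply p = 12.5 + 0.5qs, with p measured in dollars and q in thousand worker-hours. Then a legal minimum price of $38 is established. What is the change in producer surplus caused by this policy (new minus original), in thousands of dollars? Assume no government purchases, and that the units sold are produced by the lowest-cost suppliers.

Rearranging supply gives qs = 2p - 25. Equilibrium: 173 - 4p = 2p - 25, so 198 = 6p and p* = 33, q* = 41.
Because the floor (38) lies above the market-clearing price, it is binding.
At p = 38: qd = 173 - 4·38 = 21 and qs = 2·38 - 25 = 51.
Producer surplus without the control is ½ · (33 - 12.5) · 41 = 420.25.
With the floor, 21 units are sold at 38. The supply price at q = 21 is 23, so PS = ½ · [(38 - 12.5) + (38 - 23)] · 21 = 425.25.
Change in producer surplus = 425.25 - 420.25 = 5.

5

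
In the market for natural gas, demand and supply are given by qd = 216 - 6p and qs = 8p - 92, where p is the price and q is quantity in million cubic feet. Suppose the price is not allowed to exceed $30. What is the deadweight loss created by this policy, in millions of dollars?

0

In a free market, 216 - 6p = 8p - 92 gives the equilibrium p* = 22, q* = 84.
The ceiling of 30 is above the equilibrium price 22, so it is not binding; the market clears at p* = 22, q* = 84.
Since the control does not bind, no trades are prevented and deadweight loss is zero.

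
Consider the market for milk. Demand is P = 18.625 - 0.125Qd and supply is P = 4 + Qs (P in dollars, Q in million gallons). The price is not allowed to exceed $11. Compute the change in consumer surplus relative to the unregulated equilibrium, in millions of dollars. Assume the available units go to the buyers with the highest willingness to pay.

39.75

Rearranging demand gives Qd = 149 - 8P; rearranging supply gives Qs = P - 4. Equilibrium: 149 - 8P = P - 4, so 153 = 9P and P* = 17, Q* = 13.
Because the ceiling (11) lies below the market-clearing price, it is binding.
At P = 11: Qd = 149 - 8·11 = 61 and Qs = 11 - 4 = 7.
Consumer surplus without the control is ½ · (18.625 - 17) · 13 = 10.5625.
With the ceiling, 7 units are sold at 11 (assume they go to the highest-value buyers). The demand price at Q = 7 is 17.75, so CS = ½ · [(18.625 - 11) + (17.75 - 11)] · 7 = 50.3125.
Change in consumer surplus = 50.3125 - 10.5625 = 39.75.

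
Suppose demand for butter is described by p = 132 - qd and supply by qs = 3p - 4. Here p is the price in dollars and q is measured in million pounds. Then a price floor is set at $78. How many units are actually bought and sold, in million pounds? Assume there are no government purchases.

54

Rearranging demand gives qd = 132 - p. Setting quantity demanded equal to quantity supplied, 132 - p = 3p - 4, gives p* = 34 and q* = 98.
The floor of 78 is above the equilibrium price 34, so it binds.
At p = 78: qd = 132 - 78 = 54 and qs = 3·78 - 4 = 230.
The quantity actually transacted is the short side, demand: 54.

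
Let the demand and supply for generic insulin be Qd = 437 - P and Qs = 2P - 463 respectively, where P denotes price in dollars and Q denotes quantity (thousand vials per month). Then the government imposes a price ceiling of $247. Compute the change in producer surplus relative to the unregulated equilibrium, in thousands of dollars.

Setting quantity demanded equal to quantity supplied, 437 - P = 2P - 463, gives P* = 300 and Q* = 137.
Since 247 < 300, the ceiling is binding.
At P = 247: Qd = 437 - 247 = 190 and Qs = 2·247 - 463 = 31.
Producer surplus without the control is ½ · (300 - 231.5) · 137 = 4692.25.
With the ceiling, producers sell 31 units at 247, so PS = ½ · (247 - 231.5) · 31 = 240.25.
Change in producer surplus = 240.25 - 4692.25 = -4452.

-4452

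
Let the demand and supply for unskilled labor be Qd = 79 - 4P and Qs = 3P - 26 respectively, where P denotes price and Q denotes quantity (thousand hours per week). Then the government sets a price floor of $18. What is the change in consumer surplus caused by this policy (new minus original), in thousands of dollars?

-39

Setting quantity demanded equal to quantity supplied, 79 - 4P = 3P - 26, gives P* = 15 and Q* = 19.
The floor of 18 is above the equilibrium price 15, so it binds.
At P = 18: Qd = 79 - 4·18 = 7 and Qs = 3·18 - 26 = 28.
Consumer surplus without the control is ½ · (19.75 - 15) · 19 = 45.125.
With the floor, consumers buy 7 units at 18, so CS = ½ · (19.75 - 18) · 7 = 6.125.
Change in consumer surplus = 6.125 - 45.125 = -39.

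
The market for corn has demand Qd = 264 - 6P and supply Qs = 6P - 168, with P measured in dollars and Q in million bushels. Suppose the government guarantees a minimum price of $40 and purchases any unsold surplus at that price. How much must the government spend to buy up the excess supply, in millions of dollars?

1920

Equilibrium: 264 - 6P = 6P - 168, so 432 = 12P and P* = 36, Q* = 48.
The floor of 40 is above the equilibrium price 36, so it binds.
At P = 40: Qd = 264 - 6·40 = 24 and Qs = 6·40 - 168 = 72.
Surplus = Qs - Qd = 48.
Government expenditure = surplus × support price = 48 × 40 = 1920.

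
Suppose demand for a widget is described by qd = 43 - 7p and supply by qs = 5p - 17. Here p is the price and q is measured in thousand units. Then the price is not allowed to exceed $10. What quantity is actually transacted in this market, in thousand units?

8

Setting quantity demanded equal to quantity supplied, 43 - 7p = 5p - 17, gives p* = 5 and q* = 8.
The ceiling of 10 is above the equilibrium price 5, so it is not binding; the market clears at p* = 5, q* = 8.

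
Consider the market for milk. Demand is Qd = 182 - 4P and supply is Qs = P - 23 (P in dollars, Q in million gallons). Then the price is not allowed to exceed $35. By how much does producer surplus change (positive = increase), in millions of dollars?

-90

Without the control the market clears where 182 - 4P = P - 23, i.e. P* = 41 and Q* = 18.
Since 35 < 41, the ceiling is binding.
At P = 35: Qd = 182 - 4·35 = 42 and Qs = 35 - 23 = 12.
Producer surplus without the control is ½ · (41 - 23) · 18 = 162.
With the ceiling, producers sell 12 units at 35, so PS = ½ · (35 - 23) · 12 = 72.
Change in producer surplus = 72 - 162 = -90.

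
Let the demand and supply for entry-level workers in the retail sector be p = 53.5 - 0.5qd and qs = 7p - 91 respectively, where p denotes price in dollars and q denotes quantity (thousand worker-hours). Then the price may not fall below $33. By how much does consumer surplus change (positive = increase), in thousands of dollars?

Rearranging demand gives qd = 107 - 2p. In a free market, 107 - 2p = 7p - 91 gives the equilibrium p* = 22, q* = 63.
Because the floor (33) lies above the market-clearing price, it is binding.
At p = 33: qd = 107 - 2·33 = 41 and qs = 7·33 - 91 = 140.
Consumer surplus without the control is ½ · (53.5 - 22) · 63 = 992.25.
With the floor, consumers buy 41 units at 33, so CS = ½ · (53.5 - 33) · 41 = 420.25.
Change in consumer surplus = 420.25 - 992.25 = -572.

-572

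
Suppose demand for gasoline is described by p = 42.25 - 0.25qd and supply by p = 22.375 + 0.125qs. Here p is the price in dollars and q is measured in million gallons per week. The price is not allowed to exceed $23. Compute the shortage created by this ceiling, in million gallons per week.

72

Rearranging demand gives qd = 169 - 4p; rearranging supply gives qs = 8p - 179. Setting quantity demanded equal to quantity supplied, 169 - 4p = 8p - 179, gives p* = 29 and q* = 53.
Because the ceiling (23) lies below the market-clearing price, it is binding.
At p = 23: qd = 169 - 4·23 = 77 and qs = 8·23 - 179 = 5.
Shortage = qd - qs = 77 - 5 = 72.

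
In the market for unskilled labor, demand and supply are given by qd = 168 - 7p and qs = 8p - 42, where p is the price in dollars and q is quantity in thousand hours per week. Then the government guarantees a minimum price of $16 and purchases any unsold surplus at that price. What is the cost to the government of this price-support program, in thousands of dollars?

Equilibrium: 168 - 7p = 8p - 42, so 210 = 15p and p* = 14, q* = 70.
Because the floor (16) lies above the market-clearing price, it is binding.
At p = 16: qd = 168 - 7·16 = 56 and qs = 8·16 - 42 = 86.
Surplus = qs - qd = 30.
Government expenditure = surplus × support price = 30 × 16 = 480.

480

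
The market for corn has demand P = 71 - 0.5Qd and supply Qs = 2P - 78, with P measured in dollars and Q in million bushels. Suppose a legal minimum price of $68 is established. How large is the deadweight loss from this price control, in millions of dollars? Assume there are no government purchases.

Rearranging demand gives Qd = 142 - 2P. Setting quantity demanded equal to quantity supplied, 142 - 2P = 2P - 78, gives P* = 55 and Q* = 32.
Because the floor (68) lies above the market-clearing price, it is binding.
At P = 68: Qd = 142 - 2·68 = 6 and Qs = 2·68 - 78 = 58.
Quantity traded falls to 6. At Q = 6 the demand price is (142 - 6)/2 = 68 and the supply price is (78 + 6)/2 = 42.
Deadweight loss = ½ · (68 - 42) · (32 - 6) = ½ · 26 · 26 = 338.

338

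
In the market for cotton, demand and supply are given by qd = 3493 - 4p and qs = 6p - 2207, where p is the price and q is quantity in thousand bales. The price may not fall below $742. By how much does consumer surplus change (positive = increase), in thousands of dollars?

Equilibrium: 3493 - 4p = 6p - 2207, so 5700 = 10p and p* = 570, q* = 1213.
The floor of 742 is above the equilibrium price 570, so it binds.
At p = 742: qd = 3493 - 4·742 = 525 and qs = 6·742 - 2207 = 2245.
Consumer surplus without the control is ½ · (873.25 - 570) · 1213 = 183921.125.
With the floor, consumers buy 525 units at 742, so CS = ½ · (873.25 - 742) · 525 = 34453.125.
Change in consumer surplus = 34453.125 - 183921.125 = -149468.

-149468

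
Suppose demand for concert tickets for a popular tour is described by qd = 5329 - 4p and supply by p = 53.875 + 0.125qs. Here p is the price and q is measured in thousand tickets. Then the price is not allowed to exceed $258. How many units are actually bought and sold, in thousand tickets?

Rearranging supply gives qs = 8p - 431. In a free market, 5329 - 4p = 8p - 431 gives the equilibrium p* = 480, q* = 3409.
Because the ceiling (258) lies below the market-clearing price, it is binding.
At p = 258: qd = 5329 - 4·258 = 4297 and qs = 8·258 - 431 = 1633.
The quantity actually transacted is the short side, supply: 1633.

1633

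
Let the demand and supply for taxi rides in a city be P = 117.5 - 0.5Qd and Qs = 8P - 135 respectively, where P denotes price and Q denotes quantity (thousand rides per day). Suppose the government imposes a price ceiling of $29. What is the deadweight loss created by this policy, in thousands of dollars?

Rearranging demand gives Qd = 235 - 2P. Setting quantity demanded equal to quantity supplied, 235 - 2P = 8P - 135, gives P* = 37 and Q* = 161.
Because the ceiling (29) lies below the market-clearing price, it is binding.
At P = 29: Qd = 235 - 2·29 = 177 and Qs = 8·29 - 135 = 97.
Quantity traded falls to 97. At Q = 97 the demand price is (235 - 97)/2 = 69 and the supply price is (135 + 97)/8 = 29.
Deadweight loss = ½ · (69 - 29) · (161 - 97) = ½ · 40 · 64 = 1280.

1280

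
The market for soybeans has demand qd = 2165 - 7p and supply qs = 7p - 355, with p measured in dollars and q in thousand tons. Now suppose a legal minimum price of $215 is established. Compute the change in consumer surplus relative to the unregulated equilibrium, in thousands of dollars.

-27387.5

Setting quantity demanded equal to quantity supplied, 2165 - 7p = 7p - 355, gives p* = 180 and q* = 905.
Since 215 > 180, the floor is binding.
At p = 215: qd = 2165 - 7·215 = 660 and qs = 7·215 - 355 = 1150.
Consumer surplus without the control is ½ · (2165/7 - 180) · 905 = 819025/14.
With the floor, consumers buy 660 units at 215, so CS = ½ · (2165/7 - 215) · 660 = 217800/7.
Change in consumer surplus = 217800/7 - 819025/14 = -27387.5.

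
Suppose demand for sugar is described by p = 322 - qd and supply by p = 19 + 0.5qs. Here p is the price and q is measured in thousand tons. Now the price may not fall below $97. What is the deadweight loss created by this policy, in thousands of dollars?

0

Rearranging demand gives qd = 322 - p; rearranging supply gives qs = 2p - 38. Setting quantity demanded equal to quantity supplied, 322 - p = 2p - 38, gives p* = 120 and q* = 202.
The floor of 97 is below the equilibrium price 120, so it is not binding; the market clears at p* = 120, q* = 202.
Since the control does not bind, no trades are prevented and deadweight loss is zero.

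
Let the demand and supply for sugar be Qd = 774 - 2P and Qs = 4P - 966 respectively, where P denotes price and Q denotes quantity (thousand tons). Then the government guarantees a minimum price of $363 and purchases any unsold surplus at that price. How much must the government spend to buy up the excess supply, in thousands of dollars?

Equilibrium: 774 - 2P = 4P - 966, so 1740 = 6P and P* = 290, Q* = 194.
Since 363 > 290, the floor is binding.
At P = 363: Qd = 774 - 2·363 = 48 and Qs = 4·363 - 966 = 486.
Surplus = Qs - Qd = 438.
Government expenditure = surplus × support price = 438 × 363 = 158994.

158994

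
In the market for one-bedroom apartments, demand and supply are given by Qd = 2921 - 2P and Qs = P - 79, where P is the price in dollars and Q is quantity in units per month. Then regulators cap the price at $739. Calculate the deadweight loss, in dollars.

51090.75

Equilibrium: 2921 - 2P = P - 79, so 3000 = 3P and P* = 1000, Q* = 921.
Since 739 < 1000, the ceiling is binding.
At P = 739: Qd = 2921 - 2·739 = 1443 and Qs = 739 - 79 = 660.
Quantity traded falls to 660. At Q = 660 the demand price is (2921 - 660)/2 = 1130.5 and the supply price is 79 + 660 = 739.
Deadweight loss = ½ · (1130.5 - 739) · (921 - 660) = ½ · 391.5 · 261 = 51090.75.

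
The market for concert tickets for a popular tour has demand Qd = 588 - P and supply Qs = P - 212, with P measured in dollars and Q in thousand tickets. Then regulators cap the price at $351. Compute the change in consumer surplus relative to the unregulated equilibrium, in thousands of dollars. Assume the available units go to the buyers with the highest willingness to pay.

5610.5

In a free market, 588 - P = P - 212 gives the equilibrium P* = 400, Q* = 188.
Because the ceiling (351) lies below the market-clearing price, it is binding.
At P = 351: Qd = 588 - 351 = 237 and Qs = 351 - 212 = 139.
Consumer surplus without the control is ½ · (588 - 400) · 188 = 17672.
With the ceiling, 139 units are sold at 351 (assume they go to the highest-value buyers). The demand price at Q = 139 is 449, so CS = ½ · [(588 - 351) + (449 - 351)] · 139 = 23282.5.
Change in consumer surplus = 23282.5 - 17672 = 5610.5.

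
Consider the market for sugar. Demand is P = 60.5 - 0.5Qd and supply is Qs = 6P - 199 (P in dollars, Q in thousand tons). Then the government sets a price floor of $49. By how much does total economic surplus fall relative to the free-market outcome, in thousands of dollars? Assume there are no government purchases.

108

Rearranging demand gives Qd = 121 - 2P. Equilibrium: 121 - 2P = 6P - 199, so 320 = 8P and P* = 40, Q* = 41.
Since 49 > 40, the floor is binding.
At P = 49: Qd = 121 - 2·49 = 23 and Qs = 6·49 - 199 = 95.
Quantity traded falls to 23. At Q = 23 the demand price is (121 - 23)/2 = 49 and the supply price is (199 + 23)/6 = 37.
Deadweight loss = ½ · (49 - 37) · (41 - 23) = ½ · 12 · 18 = 108.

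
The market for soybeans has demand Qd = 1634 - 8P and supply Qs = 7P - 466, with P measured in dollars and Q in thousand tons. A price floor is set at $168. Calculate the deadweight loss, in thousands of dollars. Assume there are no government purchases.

6720

Equilibrium: 1634 - 8P = 7P - 466, so 2100 = 15P and P* = 140, Q* = 514.
The floor of 168 is above the equilibrium price 140, so it binds.
At P = 168: Qd = 1634 - 8·168 = 290 and Qs = 7·168 - 466 = 710.
Quantity traded falls to 290. At Q = 290 the demand price is (1634 - 290)/8 = 168 and the supply price is (466 + 290)/7 = 108.
Deadweight loss = ½ · (168 - 108) · (514 - 290) = ½ · 60 · 224 = 6720.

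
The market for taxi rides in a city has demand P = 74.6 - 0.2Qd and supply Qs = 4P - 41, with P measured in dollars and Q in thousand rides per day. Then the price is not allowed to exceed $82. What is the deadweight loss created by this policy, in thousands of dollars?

Rearranging demand gives Qd = 373 - 5P. Setting quantity demanded equal to quantity supplied, 373 - 5P = 4P - 41, gives P* = 46 and Q* = 143.
The ceiling of 82 is above the equilibrium price 46, so it is not binding; the market clears at P* = 46, Q* = 143.
Since the control does not bind, no trades are prevented and deadweight loss is zero.

0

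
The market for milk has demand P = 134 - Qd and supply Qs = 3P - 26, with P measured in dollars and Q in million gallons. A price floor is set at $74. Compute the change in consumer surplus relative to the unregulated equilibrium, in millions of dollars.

Rearranging demand gives Qd = 134 - P. Without the control the market clears where 134 - P = 3P - 26, i.e. P* = 40 and Q* = 94.
Since 74 > 40, the floor is binding.
At P = 74: Qd = 134 - 74 = 60 and Qs = 3·74 - 26 = 196.
Consumer surplus without the control is ½ · (134 - 40) · 94 = 4418.
With the floor, consumers buy 60 units at 74, so CS = ½ · (134 - 74) · 60 = 1800.
Change in consumer surplus = 1800 - 4418 = -2618.

-2618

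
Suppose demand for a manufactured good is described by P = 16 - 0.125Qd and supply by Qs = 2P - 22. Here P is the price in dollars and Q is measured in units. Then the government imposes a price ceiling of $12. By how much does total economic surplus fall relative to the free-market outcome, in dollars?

11.25

Rearranging demand gives Qd = 128 - 8P. Equilibrium: 128 - 8P = 2P - 22, so 150 = 10P and P* = 15, Q* = 8.
The ceiling of 12 is below the equilibrium price 15, so it binds.
At P = 12: Qd = 128 - 8·12 = 32 and Qs = 2·12 - 22 = 2.
Quantity traded falls to 2. At Q = 2 the demand price is (128 - 2)/8 = 15.75 and the supply price is (22 + 2)/2 = 12.
Deadweight loss = ½ · (15.75 - 12) · (8 - 2) = ½ · 3.75 · 6 = 11.25.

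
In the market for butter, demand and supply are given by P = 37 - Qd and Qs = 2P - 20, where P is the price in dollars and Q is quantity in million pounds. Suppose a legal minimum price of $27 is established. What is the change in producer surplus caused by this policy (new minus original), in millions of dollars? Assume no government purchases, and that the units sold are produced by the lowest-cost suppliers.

Rearranging demand gives Qd = 37 - P. Without the control the market clears where 37 - P = 2P - 20, i.e. P* = 19 and Q* = 18.
The floor of 27 is above the equilibrium price 19, so it binds.
At P = 27: Qd = 37 - 27 = 10 and Qs = 2·27 - 20 = 34.
Producer surplus without the control is ½ · (19 - 10) · 18 = 81.
With the floor, 10 units are sold at 27. The supply price at Q = 10 is 15, so PS = ½ · [(27 - 10) + (27 - 15)] · 10 = 145.
Change in producer surplus = 145 - 81 = 64.

64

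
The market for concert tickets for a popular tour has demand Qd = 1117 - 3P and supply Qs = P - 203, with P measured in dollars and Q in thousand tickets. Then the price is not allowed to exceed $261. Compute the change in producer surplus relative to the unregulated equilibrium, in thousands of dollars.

In a free market, 1117 - 3P = P - 203 gives the equilibrium P* = 330, Q* = 127.
Since 261 < 330, the ceiling is binding.
At P = 261: Qd = 1117 - 3·261 = 334 and Qs = 261 - 203 = 58.
Producer surplus without the control is ½ · (330 - 203) · 127 = 8064.5.
With the ceiling, producers sell 58 units at 261, so PS = ½ · (261 - 203) · 58 = 1682.
Change in producer surplus = 1682 - 8064.5 = -6382.5.

-6382.5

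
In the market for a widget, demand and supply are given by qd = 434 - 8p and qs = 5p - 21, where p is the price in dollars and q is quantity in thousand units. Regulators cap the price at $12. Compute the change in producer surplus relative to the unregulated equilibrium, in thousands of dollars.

-2219.5

Without the control the market clears where 434 - 8p = 5p - 21, i.e. p* = 35 and q* = 154.
Because the ceiling (12) lies below the market-clearing price, it is binding.
At p = 12: qd = 434 - 8·12 = 338 and qs = 5·12 - 21 = 39.
Producer surplus without the control is ½ · (35 - 4.2) · 154 = 2371.6.
With the ceiling, producers sell 39 units at 12, so PS = ½ · (12 - 4.2) · 39 = 152.1.
Change in producer surplus = 152.1 - 2371.6 = -2219.5.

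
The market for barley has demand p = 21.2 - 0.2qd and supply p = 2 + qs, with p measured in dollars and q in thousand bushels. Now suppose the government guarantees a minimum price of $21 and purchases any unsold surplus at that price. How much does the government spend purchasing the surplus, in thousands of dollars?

378

Rearranging demand gives qd = 106 - 5p; rearranging supply gives qs = p - 2. Equilibrium: 106 - 5p = p - 2, so 108 = 6p and p* = 18, q* = 16.
Since 21 > 18, the floor is binding.
At p = 21: qd = 106 - 5·21 = 1 and qs = 21 - 2 = 19.
Surplus = qs - qd = 18.
Government expenditure = surplus × support price = 18 × 21 = 378.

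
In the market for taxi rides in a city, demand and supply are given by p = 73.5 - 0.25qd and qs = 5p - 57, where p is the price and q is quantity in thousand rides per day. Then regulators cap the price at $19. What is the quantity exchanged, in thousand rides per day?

Rearranging demand gives qd = 294 - 4p. Setting quantity demanded equal to quantity supplied, 294 - 4p = 5p - 57, gives p* = 39 and q* = 138.
Since 19 < 39, the ceiling is binding.
At p = 19: qd = 294 - 4·19 = 218 and qs = 5·19 - 57 = 38.
The quantity actually transacted is the short side, supply: 38.

38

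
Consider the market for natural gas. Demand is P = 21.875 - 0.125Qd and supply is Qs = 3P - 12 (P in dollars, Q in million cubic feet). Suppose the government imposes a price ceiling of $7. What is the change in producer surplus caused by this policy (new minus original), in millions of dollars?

-240

Rearranging demand gives Qd = 175 - 8P. In a free market, 175 - 8P = 3P - 12 gives the equilibrium P* = 17, Q* = 39.
Since 7 < 17, the ceiling is binding.
At P = 7: Qd = 175 - 8·7 = 119 and Qs = 3·7 - 12 = 9.
Producer surplus without the control is ½ · (17 - 4) · 39 = 253.5.
With the ceiling, producers sell 9 units at 7, so PS = ½ · (7 - 4) · 9 = 13.5.
Change in producer surplus = 13.5 - 253.5 = -240.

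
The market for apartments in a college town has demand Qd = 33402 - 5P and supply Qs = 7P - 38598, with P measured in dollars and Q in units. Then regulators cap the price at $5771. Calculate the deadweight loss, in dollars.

440504.4

Equilibrium: 33402 - 5P = 7P - 38598, so 72000 = 12P and P* = 6000, Q* = 3402.
The ceiling of 5771 is below the equilibrium price 6000, so it binds.
At P = 5771: Qd = 33402 - 5·5771 = 4547 and Qs = 7·5771 - 38598 = 1799.
Quantity traded falls to 1799. At Q = 1799 the demand price is (33402 - 1799)/5 = 6320.6 and the supply price is (38598 + 1799)/7 = 5771.
Deadweight loss = ½ · (6320.6 - 5771) · (3402 - 1799) = ½ · 549.6 · 1603 = 440504.4.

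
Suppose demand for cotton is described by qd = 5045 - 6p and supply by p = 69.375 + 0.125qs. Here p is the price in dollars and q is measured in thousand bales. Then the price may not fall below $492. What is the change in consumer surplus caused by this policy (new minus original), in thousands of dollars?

Rearranging supply gives qs = 8p - 555. Setting quantity demanded equal to quantity supplied, 5045 - 6p = 8p - 555, gives p* = 400 and q* = 2645.
The floor of 492 is above the equilibrium price 400, so it binds.
At p = 492: qd = 5045 - 6·492 = 2093 and qs = 8·492 - 555 = 3381.
Consumer surplus without the control is ½ · (5045/6 - 400) · 2645 = 6996025/12.
With the floor, consumers buy 2093 units at 492, so CS = ½ · (5045/6 - 492) · 2093 = 4380649/12.
Change in consumer surplus = 4380649/12 - 6996025/12 = -217948.

-217948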